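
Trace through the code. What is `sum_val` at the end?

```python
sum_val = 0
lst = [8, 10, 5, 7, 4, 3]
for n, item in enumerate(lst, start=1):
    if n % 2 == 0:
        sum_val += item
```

Let's trace through this code step by step.

Initialize: sum_val = 0
Initialize: lst = [8, 10, 5, 7, 4, 3]
Entering loop: for n, item in enumerate(lst, start=1):

After execution: sum_val = 20
20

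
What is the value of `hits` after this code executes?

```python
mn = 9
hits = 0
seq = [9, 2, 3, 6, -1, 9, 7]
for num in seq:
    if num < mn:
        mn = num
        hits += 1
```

Let's trace through this code step by step.

Initialize: mn = 9
Initialize: hits = 0
Initialize: seq = [9, 2, 3, 6, -1, 9, 7]
Entering loop: for num in seq:

After execution: hits = 2
2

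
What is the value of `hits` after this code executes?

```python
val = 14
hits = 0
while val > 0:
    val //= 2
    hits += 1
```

Let's trace through this code step by step.

Initialize: val = 14
Initialize: hits = 0
Entering loop: while val > 0:

After execution: hits = 4
4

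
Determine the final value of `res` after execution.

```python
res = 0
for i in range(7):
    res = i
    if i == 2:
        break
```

Let's trace through this code step by step.

Initialize: res = 0
Entering loop: for i in range(7):

After execution: res = 2
2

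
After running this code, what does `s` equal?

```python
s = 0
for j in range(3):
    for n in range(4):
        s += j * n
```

Let's trace through this code step by step.

Initialize: s = 0
Entering loop: for j in range(3):

After execution: s = 18
18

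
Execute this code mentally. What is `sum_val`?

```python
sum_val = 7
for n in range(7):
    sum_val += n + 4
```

Let's trace through this code step by step.

Initialize: sum_val = 7
Entering loop: for n in range(7):

After execution: sum_val = 56
56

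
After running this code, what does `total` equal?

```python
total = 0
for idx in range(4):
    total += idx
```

Let's trace through this code step by step.

Initialize: total = 0
Entering loop: for idx in range(4):

After execution: total = 6
6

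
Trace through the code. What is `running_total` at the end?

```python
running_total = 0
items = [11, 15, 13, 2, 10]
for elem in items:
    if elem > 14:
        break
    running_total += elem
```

Let's trace through this code step by step.

Initialize: running_total = 0
Initialize: items = [11, 15, 13, 2, 10]
Entering loop: for elem in items:

After execution: running_total = 11
11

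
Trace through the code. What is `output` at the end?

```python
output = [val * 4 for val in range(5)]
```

Let's trace through this code step by step.

Initialize: output = [val * 4 for val in range(5)]

After execution: output = [0, 4, 8, 12, 16]
[0, 4, 8, 12, 16]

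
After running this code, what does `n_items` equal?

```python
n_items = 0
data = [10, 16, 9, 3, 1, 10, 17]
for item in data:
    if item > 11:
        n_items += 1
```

Let's trace through this code step by step.

Initialize: n_items = 0
Initialize: data = [10, 16, 9, 3, 1, 10, 17]
Entering loop: for item in data:

After execution: n_items = 2
2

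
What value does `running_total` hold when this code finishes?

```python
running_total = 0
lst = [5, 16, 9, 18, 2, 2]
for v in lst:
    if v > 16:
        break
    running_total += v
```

Let's trace through this code step by step.

Initialize: running_total = 0
Initialize: lst = [5, 16, 9, 18, 2, 2]
Entering loop: for v in lst:

After execution: running_total = 30
30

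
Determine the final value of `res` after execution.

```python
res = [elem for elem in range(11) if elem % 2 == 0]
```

Let's trace through this code step by step.

Initialize: res = [elem for elem in range(11) if elem % 2 == 0]

After execution: res = [0, 2, 4, 6, 8, 10]
[0, 2, 4, 6, 8, 10]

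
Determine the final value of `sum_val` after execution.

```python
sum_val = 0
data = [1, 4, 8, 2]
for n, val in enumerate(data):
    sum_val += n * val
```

Let's trace through this code step by step.

Initialize: sum_val = 0
Initialize: data = [1, 4, 8, 2]
Entering loop: for n, val in enumerate(data):

After execution: sum_val = 26
26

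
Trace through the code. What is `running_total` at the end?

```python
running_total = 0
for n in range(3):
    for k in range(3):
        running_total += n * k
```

Let's trace through this code step by step.

Initialize: running_total = 0
Entering loop: for n in range(3):

After execution: running_total = 9
9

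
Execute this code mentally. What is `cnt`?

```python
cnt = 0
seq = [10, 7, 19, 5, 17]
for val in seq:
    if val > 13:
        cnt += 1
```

Let's trace through this code step by step.

Initialize: cnt = 0
Initialize: seq = [10, 7, 19, 5, 17]
Entering loop: for val in seq:

After execution: cnt = 2
2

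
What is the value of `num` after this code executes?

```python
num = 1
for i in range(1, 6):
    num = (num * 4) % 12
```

Let's trace through this code step by step.

Initialize: num = 1
Entering loop: for i in range(1, 6):

After execution: num = 4
4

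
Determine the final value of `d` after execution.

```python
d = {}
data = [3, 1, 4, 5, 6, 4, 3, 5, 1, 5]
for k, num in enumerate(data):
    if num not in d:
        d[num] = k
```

Let's trace through this code step by step.

Initialize: d = {}
Initialize: data = [3, 1, 4, 5, 6, 4, 3, 5, 1, 5]
Entering loop: for k, num in enumerate(data):

After execution: d = {3: 0, 1: 1, 4: 2, 5: 3, 6: 4}
{3: 0, 1: 1, 4: 2, 5: 3, 6: 4}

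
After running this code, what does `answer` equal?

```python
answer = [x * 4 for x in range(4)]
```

Let's trace through this code step by step.

Initialize: answer = [x * 4 for x in range(4)]

After execution: answer = [0, 4, 8, 12]
[0, 4, 8, 12]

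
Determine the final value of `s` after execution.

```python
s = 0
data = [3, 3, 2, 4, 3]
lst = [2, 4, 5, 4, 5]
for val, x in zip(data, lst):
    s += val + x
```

Let's trace through this code step by step.

Initialize: s = 0
Initialize: data = [3, 3, 2, 4, 3]
Initialize: lst = [2, 4, 5, 4, 5]
Entering loop: for val, x in zip(data, lst):

After execution: s = 35
35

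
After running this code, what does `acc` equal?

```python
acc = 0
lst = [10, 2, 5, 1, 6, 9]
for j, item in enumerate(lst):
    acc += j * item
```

Let's trace through this code step by step.

Initialize: acc = 0
Initialize: lst = [10, 2, 5, 1, 6, 9]
Entering loop: for j, item in enumerate(lst):

After execution: acc = 84
84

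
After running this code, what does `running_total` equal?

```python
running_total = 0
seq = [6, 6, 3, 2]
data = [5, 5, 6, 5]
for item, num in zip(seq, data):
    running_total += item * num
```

Let's trace through this code step by step.

Initialize: running_total = 0
Initialize: seq = [6, 6, 3, 2]
Initialize: data = [5, 5, 6, 5]
Entering loop: for item, num in zip(seq, data):

After execution: running_total = 88
88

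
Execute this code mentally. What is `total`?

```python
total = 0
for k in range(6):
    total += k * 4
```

Let's trace through this code step by step.

Initialize: total = 0
Entering loop: for k in range(6):

After execution: total = 60
60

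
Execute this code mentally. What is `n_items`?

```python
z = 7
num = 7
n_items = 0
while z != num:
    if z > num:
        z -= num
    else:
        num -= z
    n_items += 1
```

Let's trace through this code step by step.

Initialize: z = 7
Initialize: num = 7
Initialize: n_items = 0
Entering loop: while z != num:

After execution: n_items = 0
0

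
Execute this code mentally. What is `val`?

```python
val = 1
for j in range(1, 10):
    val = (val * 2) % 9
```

Let's trace through this code step by step.

Initialize: val = 1
Entering loop: for j in range(1, 10):

After execution: val = 8
8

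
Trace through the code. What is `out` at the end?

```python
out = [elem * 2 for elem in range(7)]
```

Let's trace through this code step by step.

Initialize: out = [elem * 2 for elem in range(7)]

After execution: out = [0, 2, 4, 6, 8, 10, 12]
[0, 2, 4, 6, 8, 10, 12]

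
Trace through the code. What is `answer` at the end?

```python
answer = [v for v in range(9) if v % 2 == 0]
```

Let's trace through this code step by step.

Initialize: answer = [v for v in range(9) if v % 2 == 0]

After execution: answer = [0, 2, 4, 6, 8]
[0, 2, 4, 6, 8]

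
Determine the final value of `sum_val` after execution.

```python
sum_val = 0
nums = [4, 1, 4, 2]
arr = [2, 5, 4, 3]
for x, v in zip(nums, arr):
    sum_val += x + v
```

Let's trace through this code step by step.

Initialize: sum_val = 0
Initialize: nums = [4, 1, 4, 2]
Initialize: arr = [2, 5, 4, 3]
Entering loop: for x, v in zip(nums, arr):

After execution: sum_val = 25
25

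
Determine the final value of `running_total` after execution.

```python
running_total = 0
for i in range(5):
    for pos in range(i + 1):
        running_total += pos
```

Let's trace through this code step by step.

Initialize: running_total = 0
Entering loop: for i in range(5):

After execution: running_total = 20
20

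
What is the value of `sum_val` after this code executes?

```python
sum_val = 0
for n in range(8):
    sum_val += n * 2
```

Let's trace through this code step by step.

Initialize: sum_val = 0
Entering loop: for n in range(8):

After execution: sum_val = 56
56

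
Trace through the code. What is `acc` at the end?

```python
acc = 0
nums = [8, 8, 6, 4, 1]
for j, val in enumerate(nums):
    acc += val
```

Let's trace through this code step by step.

Initialize: acc = 0
Initialize: nums = [8, 8, 6, 4, 1]
Entering loop: for j, val in enumerate(nums):

After execution: acc = 27
27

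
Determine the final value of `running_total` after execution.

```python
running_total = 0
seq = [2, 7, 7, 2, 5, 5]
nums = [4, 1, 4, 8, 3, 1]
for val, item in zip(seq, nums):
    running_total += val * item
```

Let's trace through this code step by step.

Initialize: running_total = 0
Initialize: seq = [2, 7, 7, 2, 5, 5]
Initialize: nums = [4, 1, 4, 8, 3, 1]
Entering loop: for val, item in zip(seq, nums):

After execution: running_total = 79
79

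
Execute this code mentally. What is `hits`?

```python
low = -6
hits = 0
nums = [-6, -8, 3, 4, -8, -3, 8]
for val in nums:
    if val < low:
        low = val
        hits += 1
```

Let's trace through this code step by step.

Initialize: low = -6
Initialize: hits = 0
Initialize: nums = [-6, -8, 3, 4, -8, -3, 8]
Entering loop: for val in nums:

After execution: hits = 1
1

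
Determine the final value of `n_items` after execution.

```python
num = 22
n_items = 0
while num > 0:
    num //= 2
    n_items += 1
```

Let's trace through this code step by step.

Initialize: num = 22
Initialize: n_items = 0
Entering loop: while num > 0:

After execution: n_items = 5
5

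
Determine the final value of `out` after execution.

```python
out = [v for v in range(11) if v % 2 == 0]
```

Let's trace through this code step by step.

Initialize: out = [v for v in range(11) if v % 2 == 0]

After execution: out = [0, 2, 4, 6, 8, 10]
[0, 2, 4, 6, 8, 10]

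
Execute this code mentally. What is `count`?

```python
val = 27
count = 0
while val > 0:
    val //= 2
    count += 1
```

Let's trace through this code step by step.

Initialize: val = 27
Initialize: count = 0
Entering loop: while val > 0:

After execution: count = 5
5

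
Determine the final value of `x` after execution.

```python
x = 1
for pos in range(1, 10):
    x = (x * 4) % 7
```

Let's trace through this code step by step.

Initialize: x = 1
Entering loop: for pos in range(1, 10):

After execution: x = 1
1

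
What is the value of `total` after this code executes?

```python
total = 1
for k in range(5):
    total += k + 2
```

Let's trace through this code step by step.

Initialize: total = 1
Entering loop: for k in range(5):

After execution: total = 21
21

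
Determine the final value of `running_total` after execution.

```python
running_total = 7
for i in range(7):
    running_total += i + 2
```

Let's trace through this code step by step.

Initialize: running_total = 7
Entering loop: for i in range(7):

After execution: running_total = 42
42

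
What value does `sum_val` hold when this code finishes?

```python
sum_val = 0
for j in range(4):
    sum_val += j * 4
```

Let's trace through this code step by step.

Initialize: sum_val = 0
Entering loop: for j in range(4):

After execution: sum_val = 24
24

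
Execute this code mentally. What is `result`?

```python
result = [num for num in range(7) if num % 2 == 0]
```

Let's trace through this code step by step.

Initialize: result = [num for num in range(7) if num % 2 == 0]

After execution: result = [0, 2, 4, 6]
[0, 2, 4, 6]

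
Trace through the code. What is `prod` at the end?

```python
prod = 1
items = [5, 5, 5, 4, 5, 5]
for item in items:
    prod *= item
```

Let's trace through this code step by step.

Initialize: prod = 1
Initialize: items = [5, 5, 5, 4, 5, 5]
Entering loop: for item in items:

After execution: prod = 12500
12500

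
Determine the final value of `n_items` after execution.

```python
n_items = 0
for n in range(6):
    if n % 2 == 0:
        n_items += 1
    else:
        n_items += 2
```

Let's trace through this code step by step.

Initialize: n_items = 0
Entering loop: for n in range(6):

After execution: n_items = 9
9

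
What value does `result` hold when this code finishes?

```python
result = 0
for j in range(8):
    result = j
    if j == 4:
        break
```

Let's trace through this code step by step.

Initialize: result = 0
Entering loop: for j in range(8):

After execution: result = 4
4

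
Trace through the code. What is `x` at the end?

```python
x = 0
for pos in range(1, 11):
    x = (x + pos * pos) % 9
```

Let's trace through this code step by step.

Initialize: x = 0
Entering loop: for pos in range(1, 11):

After execution: x = 7
7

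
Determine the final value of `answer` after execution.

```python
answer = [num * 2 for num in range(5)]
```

Let's trace through this code step by step.

Initialize: answer = [num * 2 for num in range(5)]

After execution: answer = [0, 2, 4, 6, 8]
[0, 2, 4, 6, 8]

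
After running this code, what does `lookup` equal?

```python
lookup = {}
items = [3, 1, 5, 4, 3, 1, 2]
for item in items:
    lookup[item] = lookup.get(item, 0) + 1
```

Let's trace through this code step by step.

Initialize: lookup = {}
Initialize: items = [3, 1, 5, 4, 3, 1, 2]
Entering loop: for item in items:

After execution: lookup = {3: 2, 1: 2, 5: 1, 4: 1, 2: 1}
{3: 2, 1: 2, 5: 1, 4: 1, 2: 1}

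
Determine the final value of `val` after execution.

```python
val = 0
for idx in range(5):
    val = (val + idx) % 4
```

Let's trace through this code step by step.

Initialize: val = 0
Entering loop: for idx in range(5):

After execution: val = 2
2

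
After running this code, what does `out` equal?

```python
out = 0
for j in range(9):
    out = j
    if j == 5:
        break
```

Let's trace through this code step by step.

Initialize: out = 0
Entering loop: for j in range(9):

After execution: out = 5
5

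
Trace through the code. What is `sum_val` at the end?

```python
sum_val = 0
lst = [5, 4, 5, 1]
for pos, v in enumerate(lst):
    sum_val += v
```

Let's trace through this code step by step.

Initialize: sum_val = 0
Initialize: lst = [5, 4, 5, 1]
Entering loop: for pos, v in enumerate(lst):

After execution: sum_val = 15
15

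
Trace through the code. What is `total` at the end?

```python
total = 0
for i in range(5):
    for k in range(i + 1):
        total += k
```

Let's trace through this code step by step.

Initialize: total = 0
Entering loop: for i in range(5):

After execution: total = 20
20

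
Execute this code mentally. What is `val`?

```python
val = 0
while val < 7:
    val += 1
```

Let's trace through this code step by step.

Initialize: val = 0
Entering loop: while val < 7:

After execution: val = 7
7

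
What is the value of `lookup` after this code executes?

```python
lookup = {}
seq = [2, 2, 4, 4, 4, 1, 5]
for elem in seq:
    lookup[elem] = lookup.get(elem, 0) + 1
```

Let's trace through this code step by step.

Initialize: lookup = {}
Initialize: seq = [2, 2, 4, 4, 4, 1, 5]
Entering loop: for elem in seq:

After execution: lookup = {2: 2, 4: 3, 1: 1, 5: 1}
{2: 2, 4: 3, 1: 1, 5: 1}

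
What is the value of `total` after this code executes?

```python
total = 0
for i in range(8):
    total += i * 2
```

Let's trace through this code step by step.

Initialize: total = 0
Entering loop: for i in range(8):

After execution: total = 56
56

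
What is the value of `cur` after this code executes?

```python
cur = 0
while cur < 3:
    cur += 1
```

Let's trace through this code step by step.

Initialize: cur = 0
Entering loop: while cur < 3:

After execution: cur = 3
3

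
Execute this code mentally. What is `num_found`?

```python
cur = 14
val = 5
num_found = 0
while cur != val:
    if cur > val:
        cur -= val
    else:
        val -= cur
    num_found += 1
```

Let's trace through this code step by step.

Initialize: cur = 14
Initialize: val = 5
Initialize: num_found = 0
Entering loop: while cur != val:

After execution: num_found = 6
6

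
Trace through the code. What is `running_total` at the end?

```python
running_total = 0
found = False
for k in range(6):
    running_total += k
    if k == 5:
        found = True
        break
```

Let's trace through this code step by step.

Initialize: running_total = 0
Initialize: found = False
Entering loop: for k in range(6):

After execution: running_total = 15
15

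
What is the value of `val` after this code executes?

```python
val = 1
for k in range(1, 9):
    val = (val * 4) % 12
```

Let's trace through this code step by step.

Initialize: val = 1
Entering loop: for k in range(1, 9):

After execution: val = 4
4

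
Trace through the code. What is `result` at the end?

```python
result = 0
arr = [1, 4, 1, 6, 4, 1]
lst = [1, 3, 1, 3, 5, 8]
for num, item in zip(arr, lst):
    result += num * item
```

Let's trace through this code step by step.

Initialize: result = 0
Initialize: arr = [1, 4, 1, 6, 4, 1]
Initialize: lst = [1, 3, 1, 3, 5, 8]
Entering loop: for num, item in zip(arr, lst):

After execution: result = 60
60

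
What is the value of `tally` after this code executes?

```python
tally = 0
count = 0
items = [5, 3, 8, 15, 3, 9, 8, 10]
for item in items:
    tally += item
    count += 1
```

Let's trace through this code step by step.

Initialize: tally = 0
Initialize: count = 0
Initialize: items = [5, 3, 8, 15, 3, 9, 8, 10]
Entering loop: for item in items:

After execution: tally = 61
61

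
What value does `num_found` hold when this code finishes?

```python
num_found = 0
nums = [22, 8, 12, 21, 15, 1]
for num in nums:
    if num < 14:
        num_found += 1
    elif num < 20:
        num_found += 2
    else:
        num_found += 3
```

Let's trace through this code step by step.

Initialize: num_found = 0
Initialize: nums = [22, 8, 12, 21, 15, 1]
Entering loop: for num in nums:

After execution: num_found = 11
11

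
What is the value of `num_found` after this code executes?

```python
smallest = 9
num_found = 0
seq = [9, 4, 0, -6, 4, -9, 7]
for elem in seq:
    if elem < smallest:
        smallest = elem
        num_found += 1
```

Let's trace through this code step by step.

Initialize: smallest = 9
Initialize: num_found = 0
Initialize: seq = [9, 4, 0, -6, 4, -9, 7]
Entering loop: for elem in seq:

After execution: num_found = 4
4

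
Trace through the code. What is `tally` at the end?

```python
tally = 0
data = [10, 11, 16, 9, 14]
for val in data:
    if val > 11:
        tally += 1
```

Let's trace through this code step by step.

Initialize: tally = 0
Initialize: data = [10, 11, 16, 9, 14]
Entering loop: for val in data:

After execution: tally = 2
2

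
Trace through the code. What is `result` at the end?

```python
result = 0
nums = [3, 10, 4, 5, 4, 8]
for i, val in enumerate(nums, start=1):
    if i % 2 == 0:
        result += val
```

Let's trace through this code step by step.

Initialize: result = 0
Initialize: nums = [3, 10, 4, 5, 4, 8]
Entering loop: for i, val in enumerate(nums, start=1):

After execution: result = 23
23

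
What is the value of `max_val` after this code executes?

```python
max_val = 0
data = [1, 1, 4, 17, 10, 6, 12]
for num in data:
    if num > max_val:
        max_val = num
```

Let's trace through this code step by step.

Initialize: max_val = 0
Initialize: data = [1, 1, 4, 17, 10, 6, 12]
Entering loop: for num in data:

After execution: max_val = 17
17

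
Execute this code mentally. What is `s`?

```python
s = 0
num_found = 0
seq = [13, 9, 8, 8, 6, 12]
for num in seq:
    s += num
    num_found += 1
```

Let's trace through this code step by step.

Initialize: s = 0
Initialize: num_found = 0
Initialize: seq = [13, 9, 8, 8, 6, 12]
Entering loop: for num in seq:

After execution: s = 56
56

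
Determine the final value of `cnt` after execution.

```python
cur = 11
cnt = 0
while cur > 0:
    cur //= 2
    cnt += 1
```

Let's trace through this code step by step.

Initialize: cur = 11
Initialize: cnt = 0
Entering loop: while cur > 0:

After execution: cnt = 4
4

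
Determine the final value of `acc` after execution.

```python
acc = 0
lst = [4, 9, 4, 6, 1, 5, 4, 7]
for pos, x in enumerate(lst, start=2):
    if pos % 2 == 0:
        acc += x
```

Let's trace through this code step by step.

Initialize: acc = 0
Initialize: lst = [4, 9, 4, 6, 1, 5, 4, 7]
Entering loop: for pos, x in enumerate(lst, start=2):

After execution: acc = 13
13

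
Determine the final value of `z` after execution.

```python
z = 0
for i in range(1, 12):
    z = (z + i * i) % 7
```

Let's trace through this code step by step.

Initialize: z = 0
Entering loop: for i in range(1, 12):

After execution: z = 2
2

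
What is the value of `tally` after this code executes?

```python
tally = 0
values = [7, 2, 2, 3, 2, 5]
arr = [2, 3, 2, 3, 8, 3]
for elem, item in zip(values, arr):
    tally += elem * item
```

Let's trace through this code step by step.

Initialize: tally = 0
Initialize: values = [7, 2, 2, 3, 2, 5]
Initialize: arr = [2, 3, 2, 3, 8, 3]
Entering loop: for elem, item in zip(values, arr):

After execution: tally = 64
64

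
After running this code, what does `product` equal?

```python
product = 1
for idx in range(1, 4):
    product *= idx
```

Let's trace through this code step by step.

Initialize: product = 1
Entering loop: for idx in range(1, 4):

After execution: product = 6
6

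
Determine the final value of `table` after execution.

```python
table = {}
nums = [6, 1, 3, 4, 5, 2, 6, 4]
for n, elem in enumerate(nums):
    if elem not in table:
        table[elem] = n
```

Let's trace through this code step by step.

Initialize: table = {}
Initialize: nums = [6, 1, 3, 4, 5, 2, 6, 4]
Entering loop: for n, elem in enumerate(nums):

After execution: table = {6: 0, 1: 1, 3: 2, 4: 3, 5: 4, 2: 5}
{6: 0, 1: 1, 3: 2, 4: 3, 5: 4, 2: 5}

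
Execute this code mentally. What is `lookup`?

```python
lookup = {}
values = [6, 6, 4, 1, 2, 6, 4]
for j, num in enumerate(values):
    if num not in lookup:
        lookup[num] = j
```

Let's trace through this code step by step.

Initialize: lookup = {}
Initialize: values = [6, 6, 4, 1, 2, 6, 4]
Entering loop: for j, num in enumerate(values):

After execution: lookup = {6: 0, 4: 2, 1: 3, 2: 4}
{6: 0, 4: 2, 1: 3, 2: 4}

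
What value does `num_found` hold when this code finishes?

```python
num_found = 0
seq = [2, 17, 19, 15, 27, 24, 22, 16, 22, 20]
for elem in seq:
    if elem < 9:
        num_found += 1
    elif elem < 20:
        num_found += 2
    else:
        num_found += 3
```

Let's trace through this code step by step.

Initialize: num_found = 0
Initialize: seq = [2, 17, 19, 15, 27, 24, 22, 16, 22, 20]
Entering loop: for elem in seq:

After execution: num_found = 24
24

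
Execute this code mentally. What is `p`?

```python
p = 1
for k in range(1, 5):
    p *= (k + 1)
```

Let's trace through this code step by step.

Initialize: p = 1
Entering loop: for k in range(1, 5):

After execution: p = 120
120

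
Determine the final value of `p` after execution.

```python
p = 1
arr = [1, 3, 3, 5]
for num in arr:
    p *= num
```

Let's trace through this code step by step.

Initialize: p = 1
Initialize: arr = [1, 3, 3, 5]
Entering loop: for num in arr:

After execution: p = 45
45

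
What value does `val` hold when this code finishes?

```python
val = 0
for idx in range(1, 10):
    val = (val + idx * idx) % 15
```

Let's trace through this code step by step.

Initialize: val = 0
Entering loop: for idx in range(1, 10):

After execution: val = 0
0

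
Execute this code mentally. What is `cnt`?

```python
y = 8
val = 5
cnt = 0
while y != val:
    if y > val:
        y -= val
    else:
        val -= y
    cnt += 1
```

Let's trace through this code step by step.

Initialize: y = 8
Initialize: val = 5
Initialize: cnt = 0
Entering loop: while y != val:

After execution: cnt = 4
4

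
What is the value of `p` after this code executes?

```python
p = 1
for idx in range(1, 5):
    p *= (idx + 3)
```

Let's trace through this code step by step.

Initialize: p = 1
Entering loop: for idx in range(1, 5):

After execution: p = 840
840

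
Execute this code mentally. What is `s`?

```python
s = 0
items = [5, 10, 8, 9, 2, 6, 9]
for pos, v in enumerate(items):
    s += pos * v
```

Let's trace through this code step by step.

Initialize: s = 0
Initialize: items = [5, 10, 8, 9, 2, 6, 9]
Entering loop: for pos, v in enumerate(items):

After execution: s = 145
145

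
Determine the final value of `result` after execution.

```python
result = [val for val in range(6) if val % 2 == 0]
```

Let's trace through this code step by step.

Initialize: result = [val for val in range(6) if val % 2 == 0]

After execution: result = [0, 2, 4]
[0, 2, 4]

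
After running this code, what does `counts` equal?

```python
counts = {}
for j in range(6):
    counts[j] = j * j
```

Let's trace through this code step by step.

Initialize: counts = {}
Entering loop: for j in range(6):

After execution: counts = {0: 0, 1: 1, 2: 4, 3: 9, 4: 16, 5: 25}
{0: 0, 1: 1, 2: 4, 3: 9, 4: 16, 5: 25}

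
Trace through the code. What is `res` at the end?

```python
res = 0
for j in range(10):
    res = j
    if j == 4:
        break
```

Let's trace through this code step by step.

Initialize: res = 0
Entering loop: for j in range(10):

After execution: res = 4
4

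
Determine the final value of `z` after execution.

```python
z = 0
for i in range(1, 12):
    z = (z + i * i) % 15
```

Let's trace through this code step by step.

Initialize: z = 0
Entering loop: for i in range(1, 12):

After execution: z = 11
11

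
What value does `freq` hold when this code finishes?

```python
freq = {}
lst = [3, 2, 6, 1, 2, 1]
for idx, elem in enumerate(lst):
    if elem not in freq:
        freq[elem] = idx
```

Let's trace through this code step by step.

Initialize: freq = {}
Initialize: lst = [3, 2, 6, 1, 2, 1]
Entering loop: for idx, elem in enumerate(lst):

After execution: freq = {3: 0, 2: 1, 6: 2, 1: 3}
{3: 0, 2: 1, 6: 2, 1: 3}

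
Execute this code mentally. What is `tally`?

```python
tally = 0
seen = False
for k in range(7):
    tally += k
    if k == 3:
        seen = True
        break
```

Let's trace through this code step by step.

Initialize: tally = 0
Initialize: seen = False
Entering loop: for k in range(7):

After execution: tally = 6
6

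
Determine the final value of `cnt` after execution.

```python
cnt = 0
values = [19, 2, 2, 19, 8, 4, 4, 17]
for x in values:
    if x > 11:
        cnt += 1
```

Let's trace through this code step by step.

Initialize: cnt = 0
Initialize: values = [19, 2, 2, 19, 8, 4, 4, 17]
Entering loop: for x in values:

After execution: cnt = 3
3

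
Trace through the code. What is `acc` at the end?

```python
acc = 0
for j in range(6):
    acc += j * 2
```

Let's trace through this code step by step.

Initialize: acc = 0
Entering loop: for j in range(6):

After execution: acc = 30
30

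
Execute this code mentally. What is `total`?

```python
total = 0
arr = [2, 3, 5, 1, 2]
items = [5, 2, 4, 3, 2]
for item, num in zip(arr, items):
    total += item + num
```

Let's trace through this code step by step.

Initialize: total = 0
Initialize: arr = [2, 3, 5, 1, 2]
Initialize: items = [5, 2, 4, 3, 2]
Entering loop: for item, num in zip(arr, items):

After execution: total = 29
29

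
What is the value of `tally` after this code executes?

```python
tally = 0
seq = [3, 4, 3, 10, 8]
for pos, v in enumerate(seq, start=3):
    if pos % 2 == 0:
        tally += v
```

Let's trace through this code step by step.

Initialize: tally = 0
Initialize: seq = [3, 4, 3, 10, 8]
Entering loop: for pos, v in enumerate(seq, start=3):

After execution: tally = 14
14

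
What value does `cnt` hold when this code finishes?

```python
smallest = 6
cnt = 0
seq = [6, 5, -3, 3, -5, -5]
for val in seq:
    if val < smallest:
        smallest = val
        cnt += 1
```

Let's trace through this code step by step.

Initialize: smallest = 6
Initialize: cnt = 0
Initialize: seq = [6, 5, -3, 3, -5, -5]
Entering loop: for val in seq:

After execution: cnt = 3
3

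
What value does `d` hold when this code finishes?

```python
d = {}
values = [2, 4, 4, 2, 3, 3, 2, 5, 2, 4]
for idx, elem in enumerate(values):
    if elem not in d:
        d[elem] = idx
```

Let's trace through this code step by step.

Initialize: d = {}
Initialize: values = [2, 4, 4, 2, 3, 3, 2, 5, 2, 4]
Entering loop: for idx, elem in enumerate(values):

After execution: d = {2: 0, 4: 1, 3: 4, 5: 7}
{2: 0, 4: 1, 3: 4, 5: 7}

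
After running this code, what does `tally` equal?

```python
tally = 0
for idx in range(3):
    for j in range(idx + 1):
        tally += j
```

Let's trace through this code step by step.

Initialize: tally = 0
Entering loop: for idx in range(3):

After execution: tally = 4
4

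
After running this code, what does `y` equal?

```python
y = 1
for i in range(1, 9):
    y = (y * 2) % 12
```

Let's trace through this code step by step.

Initialize: y = 1
Entering loop: for i in range(1, 9):

After execution: y = 4
4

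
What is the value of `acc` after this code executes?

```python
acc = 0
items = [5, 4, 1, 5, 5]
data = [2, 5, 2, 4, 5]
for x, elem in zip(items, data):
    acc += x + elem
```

Let's trace through this code step by step.

Initialize: acc = 0
Initialize: items = [5, 4, 1, 5, 5]
Initialize: data = [2, 5, 2, 4, 5]
Entering loop: for x, elem in zip(items, data):

After execution: acc = 38
38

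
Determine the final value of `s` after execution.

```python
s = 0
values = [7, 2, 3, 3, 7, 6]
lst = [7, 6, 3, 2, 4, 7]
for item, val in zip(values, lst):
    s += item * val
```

Let's trace through this code step by step.

Initialize: s = 0
Initialize: values = [7, 2, 3, 3, 7, 6]
Initialize: lst = [7, 6, 3, 2, 4, 7]
Entering loop: for item, val in zip(values, lst):

After execution: s = 146
146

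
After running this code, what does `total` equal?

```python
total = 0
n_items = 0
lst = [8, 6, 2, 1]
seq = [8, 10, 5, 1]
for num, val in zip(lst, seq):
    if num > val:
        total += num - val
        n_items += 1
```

Let's trace through this code step by step.

Initialize: total = 0
Initialize: n_items = 0
Initialize: lst = [8, 6, 2, 1]
Initialize: seq = [8, 10, 5, 1]
Entering loop: for num, val in zip(lst, seq):

After execution: total = 0
0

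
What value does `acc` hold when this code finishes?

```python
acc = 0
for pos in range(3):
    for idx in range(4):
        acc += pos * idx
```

Let's trace through this code step by step.

Initialize: acc = 0
Entering loop: for pos in range(3):

After execution: acc = 18
18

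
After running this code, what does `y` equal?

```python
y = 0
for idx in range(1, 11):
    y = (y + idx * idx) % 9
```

Let's trace through this code step by step.

Initialize: y = 0
Entering loop: for idx in range(1, 11):

After execution: y = 7
7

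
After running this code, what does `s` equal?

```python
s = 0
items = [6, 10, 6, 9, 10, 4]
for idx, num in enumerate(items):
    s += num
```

Let's trace through this code step by step.

Initialize: s = 0
Initialize: items = [6, 10, 6, 9, 10, 4]
Entering loop: for idx, num in enumerate(items):

After execution: s = 45
45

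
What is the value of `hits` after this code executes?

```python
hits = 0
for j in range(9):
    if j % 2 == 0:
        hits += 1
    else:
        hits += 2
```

Let's trace through this code step by step.

Initialize: hits = 0
Entering loop: for j in range(9):

After execution: hits = 13
13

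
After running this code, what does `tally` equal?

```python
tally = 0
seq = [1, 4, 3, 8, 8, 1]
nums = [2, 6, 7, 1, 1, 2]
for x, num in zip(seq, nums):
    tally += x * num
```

Let's trace through this code step by step.

Initialize: tally = 0
Initialize: seq = [1, 4, 3, 8, 8, 1]
Initialize: nums = [2, 6, 7, 1, 1, 2]
Entering loop: for x, num in zip(seq, nums):

After execution: tally = 65
65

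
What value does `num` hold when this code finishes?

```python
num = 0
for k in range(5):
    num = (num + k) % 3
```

Let's trace through this code step by step.

Initialize: num = 0
Entering loop: for k in range(5):

After execution: num = 1
1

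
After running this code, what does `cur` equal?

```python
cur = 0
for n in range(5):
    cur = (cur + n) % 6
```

Let's trace through this code step by step.

Initialize: cur = 0
Entering loop: for n in range(5):

After execution: cur = 4
4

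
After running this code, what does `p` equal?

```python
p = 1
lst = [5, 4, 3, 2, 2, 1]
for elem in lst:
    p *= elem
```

Let's trace through this code step by step.

Initialize: p = 1
Initialize: lst = [5, 4, 3, 2, 2, 1]
Entering loop: for elem in lst:

After execution: p = 240
240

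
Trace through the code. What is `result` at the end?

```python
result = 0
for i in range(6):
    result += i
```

Let's trace through this code step by step.

Initialize: result = 0
Entering loop: for i in range(6):

After execution: result = 15
15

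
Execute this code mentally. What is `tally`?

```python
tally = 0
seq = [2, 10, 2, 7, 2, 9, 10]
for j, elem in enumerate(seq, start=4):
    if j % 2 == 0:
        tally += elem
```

Let's trace through this code step by step.

Initialize: tally = 0
Initialize: seq = [2, 10, 2, 7, 2, 9, 10]
Entering loop: for j, elem in enumerate(seq, start=4):

After execution: tally = 16
16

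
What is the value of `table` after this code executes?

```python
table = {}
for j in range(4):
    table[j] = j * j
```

Let's trace through this code step by step.

Initialize: table = {}
Entering loop: for j in range(4):

After execution: table = {0: 0, 1: 1, 2: 4, 3: 9}
{0: 0, 1: 1, 2: 4, 3: 9}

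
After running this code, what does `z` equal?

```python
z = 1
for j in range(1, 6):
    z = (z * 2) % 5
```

Let's trace through this code step by step.

Initialize: z = 1
Entering loop: for j in range(1, 6):

After execution: z = 2
2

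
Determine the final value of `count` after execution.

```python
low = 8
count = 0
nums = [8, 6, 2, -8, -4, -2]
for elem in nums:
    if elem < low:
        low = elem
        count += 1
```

Let's trace through this code step by step.

Initialize: low = 8
Initialize: count = 0
Initialize: nums = [8, 6, 2, -8, -4, -2]
Entering loop: for elem in nums:

After execution: count = 3
3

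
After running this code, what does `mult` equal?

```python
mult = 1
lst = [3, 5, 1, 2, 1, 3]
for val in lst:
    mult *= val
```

Let's trace through this code step by step.

Initialize: mult = 1
Initialize: lst = [3, 5, 1, 2, 1, 3]
Entering loop: for val in lst:

After execution: mult = 90
90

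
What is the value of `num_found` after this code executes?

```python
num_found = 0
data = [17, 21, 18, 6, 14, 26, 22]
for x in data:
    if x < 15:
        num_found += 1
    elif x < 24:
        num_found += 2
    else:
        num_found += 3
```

Let's trace through this code step by step.

Initialize: num_found = 0
Initialize: data = [17, 21, 18, 6, 14, 26, 22]
Entering loop: for x in data:

After execution: num_found = 13
13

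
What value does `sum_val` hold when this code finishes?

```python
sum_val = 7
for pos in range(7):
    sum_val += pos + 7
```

Let's trace through this code step by step.

Initialize: sum_val = 7
Entering loop: for pos in range(7):

After execution: sum_val = 77
77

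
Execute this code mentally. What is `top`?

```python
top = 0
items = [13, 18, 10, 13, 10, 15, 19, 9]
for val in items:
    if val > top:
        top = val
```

Let's trace through this code step by step.

Initialize: top = 0
Initialize: items = [13, 18, 10, 13, 10, 15, 19, 9]
Entering loop: for val in items:

After execution: top = 19
19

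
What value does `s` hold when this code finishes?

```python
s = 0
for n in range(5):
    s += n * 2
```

Let's trace through this code step by step.

Initialize: s = 0
Entering loop: for n in range(5):

After execution: s = 20
20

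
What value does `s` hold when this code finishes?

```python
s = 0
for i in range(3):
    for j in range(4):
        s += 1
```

Let's trace through this code step by step.

Initialize: s = 0
Entering loop: for i in range(3):

After execution: s = 12
12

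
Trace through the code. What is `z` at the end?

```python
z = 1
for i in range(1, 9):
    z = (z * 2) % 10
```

Let's trace through this code step by step.

Initialize: z = 1
Entering loop: for i in range(1, 9):

After execution: z = 6
6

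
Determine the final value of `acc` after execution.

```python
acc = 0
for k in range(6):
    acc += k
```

Let's trace through this code step by step.

Initialize: acc = 0
Entering loop: for k in range(6):

After execution: acc = 15
15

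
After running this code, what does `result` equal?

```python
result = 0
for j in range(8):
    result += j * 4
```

Let's trace through this code step by step.

Initialize: result = 0
Entering loop: for j in range(8):

After execution: result = 112
112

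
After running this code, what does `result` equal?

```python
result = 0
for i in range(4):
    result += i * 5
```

Let's trace through this code step by step.

Initialize: result = 0
Entering loop: for i in range(4):

After execution: result = 30
30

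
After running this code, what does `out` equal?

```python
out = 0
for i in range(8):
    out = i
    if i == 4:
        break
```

Let's trace through this code step by step.

Initialize: out = 0
Entering loop: for i in range(8):

After execution: out = 4
4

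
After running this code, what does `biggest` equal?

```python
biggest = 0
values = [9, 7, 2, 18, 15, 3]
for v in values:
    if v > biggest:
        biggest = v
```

Let's trace through this code step by step.

Initialize: biggest = 0
Initialize: values = [9, 7, 2, 18, 15, 3]
Entering loop: for v in values:

After execution: biggest = 18
18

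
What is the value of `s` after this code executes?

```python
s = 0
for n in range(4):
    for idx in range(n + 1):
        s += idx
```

Let's trace through this code step by step.

Initialize: s = 0
Entering loop: for n in range(4):

After execution: s = 10
10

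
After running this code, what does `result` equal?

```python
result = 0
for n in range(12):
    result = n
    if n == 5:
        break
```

Let's trace through this code step by step.

Initialize: result = 0
Entering loop: for n in range(12):

After execution: result = 5
5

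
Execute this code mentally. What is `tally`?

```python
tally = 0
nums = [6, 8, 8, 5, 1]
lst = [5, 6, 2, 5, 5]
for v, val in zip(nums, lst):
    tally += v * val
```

Let's trace through this code step by step.

Initialize: tally = 0
Initialize: nums = [6, 8, 8, 5, 1]
Initialize: lst = [5, 6, 2, 5, 5]
Entering loop: for v, val in zip(nums, lst):

After execution: tally = 124
124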